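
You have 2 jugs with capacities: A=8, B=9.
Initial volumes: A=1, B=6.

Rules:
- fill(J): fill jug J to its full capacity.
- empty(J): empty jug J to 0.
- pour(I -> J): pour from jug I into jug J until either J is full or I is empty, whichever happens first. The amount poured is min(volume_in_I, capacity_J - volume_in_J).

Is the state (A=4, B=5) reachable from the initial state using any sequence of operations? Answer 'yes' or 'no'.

Answer: no

Derivation:
BFS explored all 35 reachable states.
Reachable set includes: (0,0), (0,1), (0,2), (0,3), (0,4), (0,5), (0,6), (0,7), (0,8), (0,9), (1,0), (1,6) ...
Target (A=4, B=5) not in reachable set → no.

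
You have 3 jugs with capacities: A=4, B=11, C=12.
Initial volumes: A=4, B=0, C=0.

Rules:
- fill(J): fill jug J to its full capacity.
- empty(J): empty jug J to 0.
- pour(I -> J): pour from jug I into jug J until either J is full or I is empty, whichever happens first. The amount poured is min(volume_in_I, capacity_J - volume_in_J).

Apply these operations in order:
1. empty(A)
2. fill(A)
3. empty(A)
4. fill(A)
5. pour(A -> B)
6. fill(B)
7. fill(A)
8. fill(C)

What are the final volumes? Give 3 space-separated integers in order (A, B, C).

Step 1: empty(A) -> (A=0 B=0 C=0)
Step 2: fill(A) -> (A=4 B=0 C=0)
Step 3: empty(A) -> (A=0 B=0 C=0)
Step 4: fill(A) -> (A=4 B=0 C=0)
Step 5: pour(A -> B) -> (A=0 B=4 C=0)
Step 6: fill(B) -> (A=0 B=11 C=0)
Step 7: fill(A) -> (A=4 B=11 C=0)
Step 8: fill(C) -> (A=4 B=11 C=12)

Answer: 4 11 12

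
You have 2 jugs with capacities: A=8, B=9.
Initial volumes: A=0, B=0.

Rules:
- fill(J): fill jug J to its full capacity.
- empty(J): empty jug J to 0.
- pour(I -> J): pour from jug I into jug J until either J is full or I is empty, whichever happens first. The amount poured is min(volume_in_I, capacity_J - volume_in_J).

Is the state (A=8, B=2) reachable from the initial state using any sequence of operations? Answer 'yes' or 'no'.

Answer: yes

Derivation:
BFS from (A=0, B=0):
  1. fill(B) -> (A=0 B=9)
  2. pour(B -> A) -> (A=8 B=1)
  3. empty(A) -> (A=0 B=1)
  4. pour(B -> A) -> (A=1 B=0)
  5. fill(B) -> (A=1 B=9)
  6. pour(B -> A) -> (A=8 B=2)
Target reached → yes.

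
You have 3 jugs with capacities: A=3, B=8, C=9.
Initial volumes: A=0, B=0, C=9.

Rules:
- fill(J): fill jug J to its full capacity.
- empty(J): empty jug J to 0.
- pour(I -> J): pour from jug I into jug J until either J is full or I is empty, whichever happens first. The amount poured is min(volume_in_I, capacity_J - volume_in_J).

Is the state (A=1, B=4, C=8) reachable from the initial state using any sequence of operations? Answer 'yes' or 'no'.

Answer: no

Derivation:
BFS explored all 248 reachable states.
Reachable set includes: (0,0,0), (0,0,1), (0,0,2), (0,0,3), (0,0,4), (0,0,5), (0,0,6), (0,0,7), (0,0,8), (0,0,9), (0,1,0), (0,1,1) ...
Target (A=1, B=4, C=8) not in reachable set → no.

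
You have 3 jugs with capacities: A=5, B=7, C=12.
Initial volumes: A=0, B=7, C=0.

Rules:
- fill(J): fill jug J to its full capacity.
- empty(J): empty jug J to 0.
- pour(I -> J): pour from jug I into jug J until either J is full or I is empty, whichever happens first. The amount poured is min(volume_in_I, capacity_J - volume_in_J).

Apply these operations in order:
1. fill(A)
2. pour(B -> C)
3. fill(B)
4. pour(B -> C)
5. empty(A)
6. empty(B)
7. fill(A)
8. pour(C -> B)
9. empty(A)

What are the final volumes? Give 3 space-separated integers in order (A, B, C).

Answer: 0 7 5

Derivation:
Step 1: fill(A) -> (A=5 B=7 C=0)
Step 2: pour(B -> C) -> (A=5 B=0 C=7)
Step 3: fill(B) -> (A=5 B=7 C=7)
Step 4: pour(B -> C) -> (A=5 B=2 C=12)
Step 5: empty(A) -> (A=0 B=2 C=12)
Step 6: empty(B) -> (A=0 B=0 C=12)
Step 7: fill(A) -> (A=5 B=0 C=12)
Step 8: pour(C -> B) -> (A=5 B=7 C=5)
Step 9: empty(A) -> (A=0 B=7 C=5)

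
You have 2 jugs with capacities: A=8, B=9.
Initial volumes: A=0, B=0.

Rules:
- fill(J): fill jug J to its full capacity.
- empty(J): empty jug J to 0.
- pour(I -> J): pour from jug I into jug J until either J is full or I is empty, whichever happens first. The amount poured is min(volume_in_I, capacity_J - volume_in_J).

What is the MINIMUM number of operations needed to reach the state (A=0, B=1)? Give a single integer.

Answer: 3

Derivation:
BFS from (A=0, B=0). One shortest path:
  1. fill(B) -> (A=0 B=9)
  2. pour(B -> A) -> (A=8 B=1)
  3. empty(A) -> (A=0 B=1)
Reached target in 3 moves.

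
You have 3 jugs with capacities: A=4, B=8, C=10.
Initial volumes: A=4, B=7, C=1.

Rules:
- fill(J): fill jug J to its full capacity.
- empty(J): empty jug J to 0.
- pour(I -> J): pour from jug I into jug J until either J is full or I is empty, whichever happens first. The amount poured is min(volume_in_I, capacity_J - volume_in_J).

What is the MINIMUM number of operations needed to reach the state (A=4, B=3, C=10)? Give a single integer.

Answer: 3

Derivation:
BFS from (A=4, B=7, C=1). One shortest path:
  1. empty(A) -> (A=0 B=7 C=1)
  2. fill(C) -> (A=0 B=7 C=10)
  3. pour(B -> A) -> (A=4 B=3 C=10)
Reached target in 3 moves.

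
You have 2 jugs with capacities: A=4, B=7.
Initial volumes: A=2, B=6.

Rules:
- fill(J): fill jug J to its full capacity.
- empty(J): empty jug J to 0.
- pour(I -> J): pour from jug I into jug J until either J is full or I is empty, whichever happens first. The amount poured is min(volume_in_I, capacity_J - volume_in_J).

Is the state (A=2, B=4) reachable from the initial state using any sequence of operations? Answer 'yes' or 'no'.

BFS explored all 23 reachable states.
Reachable set includes: (0,0), (0,1), (0,2), (0,3), (0,4), (0,5), (0,6), (0,7), (1,0), (1,7), (2,0), (2,6) ...
Target (A=2, B=4) not in reachable set → no.

Answer: no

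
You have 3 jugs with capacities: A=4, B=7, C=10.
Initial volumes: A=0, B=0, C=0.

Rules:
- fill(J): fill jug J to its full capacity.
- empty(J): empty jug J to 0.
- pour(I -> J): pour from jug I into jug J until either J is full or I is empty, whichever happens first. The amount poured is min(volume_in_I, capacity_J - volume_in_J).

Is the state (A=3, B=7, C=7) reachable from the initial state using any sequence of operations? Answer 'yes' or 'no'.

BFS from (A=0, B=0, C=0):
  1. fill(C) -> (A=0 B=0 C=10)
  2. pour(C -> B) -> (A=0 B=7 C=3)
  3. pour(C -> A) -> (A=3 B=7 C=0)
  4. pour(B -> C) -> (A=3 B=0 C=7)
  5. fill(B) -> (A=3 B=7 C=7)
Target reached → yes.

Answer: yes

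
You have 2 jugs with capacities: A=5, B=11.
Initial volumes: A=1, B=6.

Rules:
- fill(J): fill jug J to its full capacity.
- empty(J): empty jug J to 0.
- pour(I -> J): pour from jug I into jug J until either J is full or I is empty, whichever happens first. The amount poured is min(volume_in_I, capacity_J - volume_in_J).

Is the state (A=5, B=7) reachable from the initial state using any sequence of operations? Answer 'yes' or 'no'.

BFS from (A=1, B=6):
  1. fill(B) -> (A=1 B=11)
  2. pour(B -> A) -> (A=5 B=7)
Target reached → yes.

Answer: yes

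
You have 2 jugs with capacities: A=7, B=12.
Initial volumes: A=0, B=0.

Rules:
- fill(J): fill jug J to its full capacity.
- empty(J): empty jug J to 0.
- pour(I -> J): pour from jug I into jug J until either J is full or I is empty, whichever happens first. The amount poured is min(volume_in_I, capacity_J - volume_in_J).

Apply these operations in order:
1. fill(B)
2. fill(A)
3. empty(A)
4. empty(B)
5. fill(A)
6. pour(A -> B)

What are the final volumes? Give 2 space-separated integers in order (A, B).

Answer: 0 7

Derivation:
Step 1: fill(B) -> (A=0 B=12)
Step 2: fill(A) -> (A=7 B=12)
Step 3: empty(A) -> (A=0 B=12)
Step 4: empty(B) -> (A=0 B=0)
Step 5: fill(A) -> (A=7 B=0)
Step 6: pour(A -> B) -> (A=0 B=7)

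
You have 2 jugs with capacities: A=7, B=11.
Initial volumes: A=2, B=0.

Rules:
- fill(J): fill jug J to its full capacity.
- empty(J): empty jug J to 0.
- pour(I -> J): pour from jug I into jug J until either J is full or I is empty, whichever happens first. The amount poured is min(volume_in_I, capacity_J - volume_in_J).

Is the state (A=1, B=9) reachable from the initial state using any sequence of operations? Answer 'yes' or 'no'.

BFS explored all 36 reachable states.
Reachable set includes: (0,0), (0,1), (0,2), (0,3), (0,4), (0,5), (0,6), (0,7), (0,8), (0,9), (0,10), (0,11) ...
Target (A=1, B=9) not in reachable set → no.

Answer: no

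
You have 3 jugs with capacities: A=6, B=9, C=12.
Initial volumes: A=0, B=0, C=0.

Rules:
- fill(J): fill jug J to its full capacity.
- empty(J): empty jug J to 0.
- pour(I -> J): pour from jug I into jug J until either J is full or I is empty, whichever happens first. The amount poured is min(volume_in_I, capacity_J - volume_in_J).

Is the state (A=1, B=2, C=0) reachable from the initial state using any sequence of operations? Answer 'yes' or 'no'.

BFS explored all 54 reachable states.
Reachable set includes: (0,0,0), (0,0,3), (0,0,6), (0,0,9), (0,0,12), (0,3,0), (0,3,3), (0,3,6), (0,3,9), (0,3,12), (0,6,0), (0,6,3) ...
Target (A=1, B=2, C=0) not in reachable set → no.

Answer: no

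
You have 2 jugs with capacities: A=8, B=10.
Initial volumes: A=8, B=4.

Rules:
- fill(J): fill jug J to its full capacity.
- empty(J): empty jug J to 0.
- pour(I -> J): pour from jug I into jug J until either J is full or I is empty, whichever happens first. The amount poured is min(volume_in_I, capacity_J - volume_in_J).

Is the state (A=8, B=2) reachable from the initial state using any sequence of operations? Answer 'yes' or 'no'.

BFS from (A=8, B=4):
  1. empty(A) -> (A=0 B=4)
  2. fill(B) -> (A=0 B=10)
  3. pour(B -> A) -> (A=8 B=2)
Target reached → yes.

Answer: yes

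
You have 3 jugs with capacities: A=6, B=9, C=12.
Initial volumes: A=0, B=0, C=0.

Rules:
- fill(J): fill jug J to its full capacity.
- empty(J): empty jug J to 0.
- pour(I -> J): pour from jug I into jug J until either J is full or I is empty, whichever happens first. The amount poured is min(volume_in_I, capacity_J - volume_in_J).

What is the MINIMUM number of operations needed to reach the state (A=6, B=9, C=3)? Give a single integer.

Answer: 3

Derivation:
BFS from (A=0, B=0, C=0). One shortest path:
  1. fill(A) -> (A=6 B=0 C=0)
  2. fill(C) -> (A=6 B=0 C=12)
  3. pour(C -> B) -> (A=6 B=9 C=3)
Reached target in 3 moves.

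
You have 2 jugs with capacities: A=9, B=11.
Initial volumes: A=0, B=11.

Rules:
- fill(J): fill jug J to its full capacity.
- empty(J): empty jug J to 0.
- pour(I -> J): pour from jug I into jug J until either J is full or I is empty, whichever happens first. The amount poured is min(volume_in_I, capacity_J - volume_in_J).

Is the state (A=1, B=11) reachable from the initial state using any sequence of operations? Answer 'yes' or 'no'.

BFS from (A=0, B=11):
  1. fill(A) -> (A=9 B=11)
  2. empty(B) -> (A=9 B=0)
  3. pour(A -> B) -> (A=0 B=9)
  4. fill(A) -> (A=9 B=9)
  5. pour(A -> B) -> (A=7 B=11)
  6. empty(B) -> (A=7 B=0)
  7. pour(A -> B) -> (A=0 B=7)
  8. fill(A) -> (A=9 B=7)
  9. pour(A -> B) -> (A=5 B=11)
  10. empty(B) -> (A=5 B=0)
  11. pour(A -> B) -> (A=0 B=5)
  12. fill(A) -> (A=9 B=5)
  13. pour(A -> B) -> (A=3 B=11)
  14. empty(B) -> (A=3 B=0)
  15. pour(A -> B) -> (A=0 B=3)
  16. fill(A) -> (A=9 B=3)
  17. pour(A -> B) -> (A=1 B=11)
Target reached → yes.

Answer: yes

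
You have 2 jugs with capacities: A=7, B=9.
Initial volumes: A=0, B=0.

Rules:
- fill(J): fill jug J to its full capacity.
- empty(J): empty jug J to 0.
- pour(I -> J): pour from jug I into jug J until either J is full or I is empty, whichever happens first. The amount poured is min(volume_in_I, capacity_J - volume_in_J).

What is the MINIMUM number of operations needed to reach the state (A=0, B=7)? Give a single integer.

Answer: 2

Derivation:
BFS from (A=0, B=0). One shortest path:
  1. fill(A) -> (A=7 B=0)
  2. pour(A -> B) -> (A=0 B=7)
Reached target in 2 moves.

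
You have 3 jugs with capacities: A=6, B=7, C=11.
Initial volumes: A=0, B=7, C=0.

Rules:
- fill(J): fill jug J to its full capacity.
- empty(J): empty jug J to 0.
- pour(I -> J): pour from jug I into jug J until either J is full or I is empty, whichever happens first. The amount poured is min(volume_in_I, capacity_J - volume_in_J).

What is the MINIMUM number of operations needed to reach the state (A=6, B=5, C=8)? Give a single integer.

BFS from (A=0, B=7, C=0). One shortest path:
  1. fill(A) -> (A=6 B=7 C=0)
  2. pour(B -> C) -> (A=6 B=0 C=7)
  3. pour(A -> B) -> (A=0 B=6 C=7)
  4. pour(C -> A) -> (A=6 B=6 C=1)
  5. pour(A -> B) -> (A=5 B=7 C=1)
  6. pour(B -> C) -> (A=5 B=0 C=8)
  7. pour(A -> B) -> (A=0 B=5 C=8)
  8. fill(A) -> (A=6 B=5 C=8)
Reached target in 8 moves.

Answer: 8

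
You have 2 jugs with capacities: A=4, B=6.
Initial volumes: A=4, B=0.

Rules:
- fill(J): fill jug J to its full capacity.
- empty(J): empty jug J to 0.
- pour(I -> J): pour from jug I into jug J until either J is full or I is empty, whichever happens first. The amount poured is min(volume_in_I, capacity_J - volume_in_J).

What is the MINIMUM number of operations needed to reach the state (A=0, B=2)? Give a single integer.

BFS from (A=4, B=0). One shortest path:
  1. empty(A) -> (A=0 B=0)
  2. fill(B) -> (A=0 B=6)
  3. pour(B -> A) -> (A=4 B=2)
  4. empty(A) -> (A=0 B=2)
Reached target in 4 moves.

Answer: 4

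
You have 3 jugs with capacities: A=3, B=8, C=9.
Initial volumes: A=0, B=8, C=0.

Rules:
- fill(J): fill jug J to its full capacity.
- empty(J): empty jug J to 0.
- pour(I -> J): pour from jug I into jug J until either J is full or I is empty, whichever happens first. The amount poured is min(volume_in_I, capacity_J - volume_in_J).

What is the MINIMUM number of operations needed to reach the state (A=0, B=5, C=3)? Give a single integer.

BFS from (A=0, B=8, C=0). One shortest path:
  1. pour(B -> A) -> (A=3 B=5 C=0)
  2. pour(A -> C) -> (A=0 B=5 C=3)
Reached target in 2 moves.

Answer: 2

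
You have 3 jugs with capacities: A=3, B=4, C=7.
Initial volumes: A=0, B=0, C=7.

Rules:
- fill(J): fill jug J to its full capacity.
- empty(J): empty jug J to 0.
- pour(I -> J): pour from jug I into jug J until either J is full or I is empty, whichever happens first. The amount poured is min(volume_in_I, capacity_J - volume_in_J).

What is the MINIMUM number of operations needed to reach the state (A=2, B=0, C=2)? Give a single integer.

BFS from (A=0, B=0, C=7). One shortest path:
  1. pour(C -> B) -> (A=0 B=4 C=3)
  2. pour(B -> A) -> (A=3 B=1 C=3)
  3. pour(A -> C) -> (A=0 B=1 C=6)
  4. pour(B -> A) -> (A=1 B=0 C=6)
  5. pour(C -> B) -> (A=1 B=4 C=2)
  6. pour(B -> A) -> (A=3 B=2 C=2)
  7. empty(A) -> (A=0 B=2 C=2)
  8. pour(B -> A) -> (A=2 B=0 C=2)
Reached target in 8 moves.

Answer: 8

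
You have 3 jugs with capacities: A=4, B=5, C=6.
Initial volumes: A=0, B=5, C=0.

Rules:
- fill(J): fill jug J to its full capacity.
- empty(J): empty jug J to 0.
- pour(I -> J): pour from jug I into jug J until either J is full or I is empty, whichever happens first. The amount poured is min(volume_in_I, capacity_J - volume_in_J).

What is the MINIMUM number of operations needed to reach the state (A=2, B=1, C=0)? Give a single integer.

Answer: 5

Derivation:
BFS from (A=0, B=5, C=0). One shortest path:
  1. fill(A) -> (A=4 B=5 C=0)
  2. pour(A -> C) -> (A=0 B=5 C=4)
  3. pour(B -> A) -> (A=4 B=1 C=4)
  4. pour(A -> C) -> (A=2 B=1 C=6)
  5. empty(C) -> (A=2 B=1 C=0)
Reached target in 5 moves.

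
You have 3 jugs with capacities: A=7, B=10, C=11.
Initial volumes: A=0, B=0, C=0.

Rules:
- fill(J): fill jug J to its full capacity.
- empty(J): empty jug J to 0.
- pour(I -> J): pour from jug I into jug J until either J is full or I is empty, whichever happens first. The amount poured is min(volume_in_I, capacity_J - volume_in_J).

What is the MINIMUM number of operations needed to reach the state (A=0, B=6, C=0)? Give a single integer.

Answer: 5

Derivation:
BFS from (A=0, B=0, C=0). One shortest path:
  1. fill(A) -> (A=7 B=0 C=0)
  2. fill(B) -> (A=7 B=10 C=0)
  3. pour(A -> C) -> (A=0 B=10 C=7)
  4. pour(B -> C) -> (A=0 B=6 C=11)
  5. empty(C) -> (A=0 B=6 C=0)
Reached target in 5 moves.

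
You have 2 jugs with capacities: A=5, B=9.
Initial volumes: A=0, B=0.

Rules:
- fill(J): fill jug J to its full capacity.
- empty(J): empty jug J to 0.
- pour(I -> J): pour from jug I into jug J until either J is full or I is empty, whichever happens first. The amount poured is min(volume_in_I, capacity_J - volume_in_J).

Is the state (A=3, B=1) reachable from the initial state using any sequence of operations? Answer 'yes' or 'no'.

BFS explored all 28 reachable states.
Reachable set includes: (0,0), (0,1), (0,2), (0,3), (0,4), (0,5), (0,6), (0,7), (0,8), (0,9), (1,0), (1,9) ...
Target (A=3, B=1) not in reachable set → no.

Answer: no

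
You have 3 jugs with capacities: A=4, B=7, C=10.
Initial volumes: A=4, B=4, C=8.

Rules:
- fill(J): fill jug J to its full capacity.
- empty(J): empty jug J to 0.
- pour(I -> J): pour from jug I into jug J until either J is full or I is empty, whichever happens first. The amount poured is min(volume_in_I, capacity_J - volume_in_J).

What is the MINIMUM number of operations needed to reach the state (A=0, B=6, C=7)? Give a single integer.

BFS from (A=4, B=4, C=8). One shortest path:
  1. pour(A -> C) -> (A=2 B=4 C=10)
  2. pour(C -> B) -> (A=2 B=7 C=7)
  3. empty(B) -> (A=2 B=0 C=7)
  4. pour(A -> B) -> (A=0 B=2 C=7)
  5. fill(A) -> (A=4 B=2 C=7)
  6. pour(A -> B) -> (A=0 B=6 C=7)
Reached target in 6 moves.

Answer: 6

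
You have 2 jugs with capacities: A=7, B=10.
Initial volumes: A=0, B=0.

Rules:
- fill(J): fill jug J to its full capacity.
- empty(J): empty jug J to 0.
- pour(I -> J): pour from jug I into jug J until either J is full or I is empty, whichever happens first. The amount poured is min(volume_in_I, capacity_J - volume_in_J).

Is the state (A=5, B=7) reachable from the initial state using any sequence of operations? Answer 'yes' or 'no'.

BFS explored all 34 reachable states.
Reachable set includes: (0,0), (0,1), (0,2), (0,3), (0,4), (0,5), (0,6), (0,7), (0,8), (0,9), (0,10), (1,0) ...
Target (A=5, B=7) not in reachable set → no.

Answer: no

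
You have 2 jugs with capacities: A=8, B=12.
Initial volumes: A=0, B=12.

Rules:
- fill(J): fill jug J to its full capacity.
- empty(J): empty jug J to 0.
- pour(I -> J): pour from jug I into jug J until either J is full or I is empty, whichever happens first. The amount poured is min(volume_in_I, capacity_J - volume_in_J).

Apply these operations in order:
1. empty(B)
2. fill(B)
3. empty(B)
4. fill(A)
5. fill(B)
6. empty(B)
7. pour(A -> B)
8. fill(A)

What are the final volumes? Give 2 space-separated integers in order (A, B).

Step 1: empty(B) -> (A=0 B=0)
Step 2: fill(B) -> (A=0 B=12)
Step 3: empty(B) -> (A=0 B=0)
Step 4: fill(A) -> (A=8 B=0)
Step 5: fill(B) -> (A=8 B=12)
Step 6: empty(B) -> (A=8 B=0)
Step 7: pour(A -> B) -> (A=0 B=8)
Step 8: fill(A) -> (A=8 B=8)

Answer: 8 8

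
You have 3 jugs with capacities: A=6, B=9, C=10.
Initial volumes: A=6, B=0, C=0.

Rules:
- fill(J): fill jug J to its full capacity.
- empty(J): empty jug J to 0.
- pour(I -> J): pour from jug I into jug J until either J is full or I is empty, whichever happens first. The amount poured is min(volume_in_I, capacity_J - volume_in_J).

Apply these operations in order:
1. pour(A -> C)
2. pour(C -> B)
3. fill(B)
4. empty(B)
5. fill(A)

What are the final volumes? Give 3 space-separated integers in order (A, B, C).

Step 1: pour(A -> C) -> (A=0 B=0 C=6)
Step 2: pour(C -> B) -> (A=0 B=6 C=0)
Step 3: fill(B) -> (A=0 B=9 C=0)
Step 4: empty(B) -> (A=0 B=0 C=0)
Step 5: fill(A) -> (A=6 B=0 C=0)

Answer: 6 0 0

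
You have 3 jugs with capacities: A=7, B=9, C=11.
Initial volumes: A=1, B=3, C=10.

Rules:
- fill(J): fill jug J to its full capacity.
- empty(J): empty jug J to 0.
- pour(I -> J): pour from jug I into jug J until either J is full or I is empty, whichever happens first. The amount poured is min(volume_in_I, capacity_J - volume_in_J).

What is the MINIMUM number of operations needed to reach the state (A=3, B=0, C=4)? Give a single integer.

Answer: 3

Derivation:
BFS from (A=1, B=3, C=10). One shortest path:
  1. pour(C -> A) -> (A=7 B=3 C=4)
  2. empty(A) -> (A=0 B=3 C=4)
  3. pour(B -> A) -> (A=3 B=0 C=4)
Reached target in 3 moves.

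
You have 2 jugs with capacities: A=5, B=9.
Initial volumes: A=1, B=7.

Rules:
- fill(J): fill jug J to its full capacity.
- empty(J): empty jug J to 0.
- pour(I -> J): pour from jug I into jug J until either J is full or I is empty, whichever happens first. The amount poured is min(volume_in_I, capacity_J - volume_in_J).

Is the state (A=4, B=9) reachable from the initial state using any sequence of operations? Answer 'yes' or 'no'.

Answer: yes

Derivation:
BFS from (A=1, B=7):
  1. pour(A -> B) -> (A=0 B=8)
  2. fill(A) -> (A=5 B=8)
  3. pour(A -> B) -> (A=4 B=9)
Target reached → yes.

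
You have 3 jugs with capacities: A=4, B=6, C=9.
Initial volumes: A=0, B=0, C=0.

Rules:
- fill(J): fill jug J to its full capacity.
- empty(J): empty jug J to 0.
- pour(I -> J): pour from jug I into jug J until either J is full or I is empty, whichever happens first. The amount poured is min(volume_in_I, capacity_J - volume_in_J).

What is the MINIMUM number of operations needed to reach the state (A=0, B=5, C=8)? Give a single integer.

BFS from (A=0, B=0, C=0). One shortest path:
  1. fill(C) -> (A=0 B=0 C=9)
  2. pour(C -> A) -> (A=4 B=0 C=5)
  3. pour(C -> B) -> (A=4 B=5 C=0)
  4. pour(A -> C) -> (A=0 B=5 C=4)
  5. fill(A) -> (A=4 B=5 C=4)
  6. pour(A -> C) -> (A=0 B=5 C=8)
Reached target in 6 moves.

Answer: 6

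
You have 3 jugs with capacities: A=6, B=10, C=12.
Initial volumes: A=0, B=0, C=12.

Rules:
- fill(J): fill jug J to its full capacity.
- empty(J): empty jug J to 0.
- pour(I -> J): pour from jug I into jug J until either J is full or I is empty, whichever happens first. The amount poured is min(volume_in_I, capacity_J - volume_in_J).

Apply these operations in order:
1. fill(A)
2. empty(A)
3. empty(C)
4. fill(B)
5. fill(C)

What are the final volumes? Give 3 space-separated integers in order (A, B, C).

Step 1: fill(A) -> (A=6 B=0 C=12)
Step 2: empty(A) -> (A=0 B=0 C=12)
Step 3: empty(C) -> (A=0 B=0 C=0)
Step 4: fill(B) -> (A=0 B=10 C=0)
Step 5: fill(C) -> (A=0 B=10 C=12)

Answer: 0 10 12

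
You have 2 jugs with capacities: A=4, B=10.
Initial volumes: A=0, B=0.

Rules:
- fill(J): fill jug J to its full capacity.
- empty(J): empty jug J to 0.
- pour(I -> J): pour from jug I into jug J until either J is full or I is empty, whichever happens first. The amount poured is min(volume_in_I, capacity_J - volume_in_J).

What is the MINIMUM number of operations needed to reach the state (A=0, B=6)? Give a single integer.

BFS from (A=0, B=0). One shortest path:
  1. fill(B) -> (A=0 B=10)
  2. pour(B -> A) -> (A=4 B=6)
  3. empty(A) -> (A=0 B=6)
Reached target in 3 moves.

Answer: 3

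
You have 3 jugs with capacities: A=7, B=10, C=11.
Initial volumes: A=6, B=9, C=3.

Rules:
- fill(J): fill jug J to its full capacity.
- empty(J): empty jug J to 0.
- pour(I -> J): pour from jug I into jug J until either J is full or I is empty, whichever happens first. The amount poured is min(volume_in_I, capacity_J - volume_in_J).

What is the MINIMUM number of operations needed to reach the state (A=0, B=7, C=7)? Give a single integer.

Answer: 5

Derivation:
BFS from (A=6, B=9, C=3). One shortest path:
  1. pour(A -> C) -> (A=0 B=9 C=9)
  2. fill(A) -> (A=7 B=9 C=9)
  3. pour(B -> C) -> (A=7 B=7 C=11)
  4. empty(C) -> (A=7 B=7 C=0)
  5. pour(A -> C) -> (A=0 B=7 C=7)
Reached target in 5 moves.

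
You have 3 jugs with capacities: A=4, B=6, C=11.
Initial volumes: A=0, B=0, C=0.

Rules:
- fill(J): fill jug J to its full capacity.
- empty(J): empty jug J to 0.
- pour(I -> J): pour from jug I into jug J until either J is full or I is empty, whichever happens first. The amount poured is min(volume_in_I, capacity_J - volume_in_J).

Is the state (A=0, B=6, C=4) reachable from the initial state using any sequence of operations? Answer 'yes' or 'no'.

BFS from (A=0, B=0, C=0):
  1. fill(A) -> (A=4 B=0 C=0)
  2. fill(B) -> (A=4 B=6 C=0)
  3. pour(A -> C) -> (A=0 B=6 C=4)
Target reached → yes.

Answer: yes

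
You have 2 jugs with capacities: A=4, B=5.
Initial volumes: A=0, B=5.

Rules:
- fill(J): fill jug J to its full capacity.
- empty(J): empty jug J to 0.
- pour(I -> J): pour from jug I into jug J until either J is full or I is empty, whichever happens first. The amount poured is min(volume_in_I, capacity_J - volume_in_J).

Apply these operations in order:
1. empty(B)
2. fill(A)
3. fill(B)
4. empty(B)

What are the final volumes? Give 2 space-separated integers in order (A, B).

Answer: 4 0

Derivation:
Step 1: empty(B) -> (A=0 B=0)
Step 2: fill(A) -> (A=4 B=0)
Step 3: fill(B) -> (A=4 B=5)
Step 4: empty(B) -> (A=4 B=0)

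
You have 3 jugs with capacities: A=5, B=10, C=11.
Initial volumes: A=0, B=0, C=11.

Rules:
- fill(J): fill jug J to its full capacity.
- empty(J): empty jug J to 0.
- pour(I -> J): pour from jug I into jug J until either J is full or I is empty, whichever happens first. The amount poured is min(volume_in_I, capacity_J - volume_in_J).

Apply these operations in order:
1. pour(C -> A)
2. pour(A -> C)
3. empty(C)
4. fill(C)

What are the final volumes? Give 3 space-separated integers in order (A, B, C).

Answer: 0 0 11

Derivation:
Step 1: pour(C -> A) -> (A=5 B=0 C=6)
Step 2: pour(A -> C) -> (A=0 B=0 C=11)
Step 3: empty(C) -> (A=0 B=0 C=0)
Step 4: fill(C) -> (A=0 B=0 C=11)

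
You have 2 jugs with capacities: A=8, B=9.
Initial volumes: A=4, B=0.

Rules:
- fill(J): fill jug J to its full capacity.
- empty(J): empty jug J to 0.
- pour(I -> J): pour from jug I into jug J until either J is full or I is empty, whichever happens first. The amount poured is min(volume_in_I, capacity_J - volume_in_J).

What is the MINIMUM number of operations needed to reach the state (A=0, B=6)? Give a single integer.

BFS from (A=4, B=0). One shortest path:
  1. fill(B) -> (A=4 B=9)
  2. pour(B -> A) -> (A=8 B=5)
  3. empty(A) -> (A=0 B=5)
  4. pour(B -> A) -> (A=5 B=0)
  5. fill(B) -> (A=5 B=9)
  6. pour(B -> A) -> (A=8 B=6)
  7. empty(A) -> (A=0 B=6)
Reached target in 7 moves.

Answer: 7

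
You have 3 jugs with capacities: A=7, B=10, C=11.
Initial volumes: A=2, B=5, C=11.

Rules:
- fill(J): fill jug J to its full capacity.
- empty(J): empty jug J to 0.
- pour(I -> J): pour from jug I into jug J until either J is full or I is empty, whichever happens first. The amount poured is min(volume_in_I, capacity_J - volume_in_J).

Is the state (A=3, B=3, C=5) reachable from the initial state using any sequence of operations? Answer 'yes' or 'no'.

Answer: no

Derivation:
BFS explored all 516 reachable states.
Reachable set includes: (0,0,0), (0,0,1), (0,0,2), (0,0,3), (0,0,4), (0,0,5), (0,0,6), (0,0,7), (0,0,8), (0,0,9), (0,0,10), (0,0,11) ...
Target (A=3, B=3, C=5) not in reachable set → no.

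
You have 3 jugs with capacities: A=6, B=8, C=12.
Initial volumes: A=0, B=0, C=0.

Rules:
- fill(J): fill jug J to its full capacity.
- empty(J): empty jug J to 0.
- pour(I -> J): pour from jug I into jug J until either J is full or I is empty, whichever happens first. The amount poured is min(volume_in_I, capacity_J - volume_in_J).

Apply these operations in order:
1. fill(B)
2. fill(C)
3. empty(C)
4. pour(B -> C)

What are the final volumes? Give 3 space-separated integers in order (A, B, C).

Step 1: fill(B) -> (A=0 B=8 C=0)
Step 2: fill(C) -> (A=0 B=8 C=12)
Step 3: empty(C) -> (A=0 B=8 C=0)
Step 4: pour(B -> C) -> (A=0 B=0 C=8)

Answer: 0 0 8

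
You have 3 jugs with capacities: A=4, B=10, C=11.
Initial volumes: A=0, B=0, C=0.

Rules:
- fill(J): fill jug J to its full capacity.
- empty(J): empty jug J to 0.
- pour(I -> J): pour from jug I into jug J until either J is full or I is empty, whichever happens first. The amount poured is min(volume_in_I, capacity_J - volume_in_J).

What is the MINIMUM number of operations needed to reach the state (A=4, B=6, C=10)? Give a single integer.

Answer: 4

Derivation:
BFS from (A=0, B=0, C=0). One shortest path:
  1. fill(B) -> (A=0 B=10 C=0)
  2. pour(B -> C) -> (A=0 B=0 C=10)
  3. fill(B) -> (A=0 B=10 C=10)
  4. pour(B -> A) -> (A=4 B=6 C=10)
Reached target in 4 moves.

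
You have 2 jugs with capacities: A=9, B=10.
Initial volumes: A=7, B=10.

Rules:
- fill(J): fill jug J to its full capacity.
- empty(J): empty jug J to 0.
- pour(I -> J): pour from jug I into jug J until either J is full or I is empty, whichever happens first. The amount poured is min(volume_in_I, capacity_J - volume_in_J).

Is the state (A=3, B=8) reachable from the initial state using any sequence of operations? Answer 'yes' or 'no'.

BFS explored all 38 reachable states.
Reachable set includes: (0,0), (0,1), (0,2), (0,3), (0,4), (0,5), (0,6), (0,7), (0,8), (0,9), (0,10), (1,0) ...
Target (A=3, B=8) not in reachable set → no.

Answer: no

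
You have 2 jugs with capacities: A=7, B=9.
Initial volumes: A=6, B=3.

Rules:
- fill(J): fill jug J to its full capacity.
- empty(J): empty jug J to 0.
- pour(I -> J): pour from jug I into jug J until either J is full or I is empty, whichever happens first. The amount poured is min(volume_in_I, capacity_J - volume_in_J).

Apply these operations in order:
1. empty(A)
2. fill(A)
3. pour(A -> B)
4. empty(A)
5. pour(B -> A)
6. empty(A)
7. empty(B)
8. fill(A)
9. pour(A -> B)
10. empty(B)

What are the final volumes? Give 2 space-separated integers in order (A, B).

Answer: 0 0

Derivation:
Step 1: empty(A) -> (A=0 B=3)
Step 2: fill(A) -> (A=7 B=3)
Step 3: pour(A -> B) -> (A=1 B=9)
Step 4: empty(A) -> (A=0 B=9)
Step 5: pour(B -> A) -> (A=7 B=2)
Step 6: empty(A) -> (A=0 B=2)
Step 7: empty(B) -> (A=0 B=0)
Step 8: fill(A) -> (A=7 B=0)
Step 9: pour(A -> B) -> (A=0 B=7)
Step 10: empty(B) -> (A=0 B=0)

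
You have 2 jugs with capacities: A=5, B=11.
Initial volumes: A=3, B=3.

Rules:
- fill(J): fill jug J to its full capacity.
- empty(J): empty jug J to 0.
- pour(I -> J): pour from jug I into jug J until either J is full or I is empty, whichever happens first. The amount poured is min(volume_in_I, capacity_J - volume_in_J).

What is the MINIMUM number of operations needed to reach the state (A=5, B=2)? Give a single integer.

Answer: 7

Derivation:
BFS from (A=3, B=3). One shortest path:
  1. fill(A) -> (A=5 B=3)
  2. pour(A -> B) -> (A=0 B=8)
  3. fill(A) -> (A=5 B=8)
  4. pour(A -> B) -> (A=2 B=11)
  5. empty(B) -> (A=2 B=0)
  6. pour(A -> B) -> (A=0 B=2)
  7. fill(A) -> (A=5 B=2)
Reached target in 7 moves.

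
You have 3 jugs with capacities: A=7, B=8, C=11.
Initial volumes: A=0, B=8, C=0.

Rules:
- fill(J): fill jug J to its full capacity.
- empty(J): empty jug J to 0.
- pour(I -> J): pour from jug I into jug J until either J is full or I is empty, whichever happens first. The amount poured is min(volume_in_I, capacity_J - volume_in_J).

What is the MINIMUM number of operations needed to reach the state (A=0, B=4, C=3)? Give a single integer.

Answer: 6

Derivation:
BFS from (A=0, B=8, C=0). One shortest path:
  1. fill(A) -> (A=7 B=8 C=0)
  2. pour(B -> C) -> (A=7 B=0 C=8)
  3. pour(A -> C) -> (A=4 B=0 C=11)
  4. pour(C -> B) -> (A=4 B=8 C=3)
  5. empty(B) -> (A=4 B=0 C=3)
  6. pour(A -> B) -> (A=0 B=4 C=3)
Reached target in 6 moves.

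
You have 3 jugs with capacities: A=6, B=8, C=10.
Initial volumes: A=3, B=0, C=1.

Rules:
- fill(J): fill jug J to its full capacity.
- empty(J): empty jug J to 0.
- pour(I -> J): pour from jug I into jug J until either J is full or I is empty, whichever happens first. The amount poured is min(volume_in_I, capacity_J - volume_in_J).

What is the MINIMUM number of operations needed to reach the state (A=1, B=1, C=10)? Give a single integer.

BFS from (A=3, B=0, C=1). One shortest path:
  1. pour(A -> B) -> (A=0 B=3 C=1)
  2. pour(C -> A) -> (A=1 B=3 C=0)
  3. pour(B -> C) -> (A=1 B=0 C=3)
  4. fill(B) -> (A=1 B=8 C=3)
  5. pour(B -> C) -> (A=1 B=1 C=10)
Reached target in 5 moves.

Answer: 5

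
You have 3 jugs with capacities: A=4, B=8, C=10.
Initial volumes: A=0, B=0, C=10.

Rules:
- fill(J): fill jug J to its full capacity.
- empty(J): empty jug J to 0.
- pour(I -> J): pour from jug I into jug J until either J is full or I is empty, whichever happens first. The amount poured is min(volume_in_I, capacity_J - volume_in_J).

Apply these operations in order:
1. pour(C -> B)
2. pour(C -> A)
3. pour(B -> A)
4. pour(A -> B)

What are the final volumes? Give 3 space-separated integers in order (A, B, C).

Step 1: pour(C -> B) -> (A=0 B=8 C=2)
Step 2: pour(C -> A) -> (A=2 B=8 C=0)
Step 3: pour(B -> A) -> (A=4 B=6 C=0)
Step 4: pour(A -> B) -> (A=2 B=8 C=0)

Answer: 2 8 0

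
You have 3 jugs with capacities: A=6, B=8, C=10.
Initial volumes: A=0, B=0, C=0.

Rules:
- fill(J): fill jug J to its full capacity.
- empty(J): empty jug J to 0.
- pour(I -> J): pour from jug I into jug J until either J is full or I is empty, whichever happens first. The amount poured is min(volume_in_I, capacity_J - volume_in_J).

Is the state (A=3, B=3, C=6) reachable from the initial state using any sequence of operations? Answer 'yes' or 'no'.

Answer: no

Derivation:
BFS explored all 96 reachable states.
Reachable set includes: (0,0,0), (0,0,2), (0,0,4), (0,0,6), (0,0,8), (0,0,10), (0,2,0), (0,2,2), (0,2,4), (0,2,6), (0,2,8), (0,2,10) ...
Target (A=3, B=3, C=6) not in reachable set → no.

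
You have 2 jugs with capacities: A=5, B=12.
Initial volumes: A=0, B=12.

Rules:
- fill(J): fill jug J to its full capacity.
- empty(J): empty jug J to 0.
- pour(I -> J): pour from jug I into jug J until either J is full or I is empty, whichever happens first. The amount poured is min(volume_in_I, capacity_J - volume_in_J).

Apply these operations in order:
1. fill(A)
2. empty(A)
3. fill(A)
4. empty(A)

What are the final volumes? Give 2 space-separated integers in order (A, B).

Step 1: fill(A) -> (A=5 B=12)
Step 2: empty(A) -> (A=0 B=12)
Step 3: fill(A) -> (A=5 B=12)
Step 4: empty(A) -> (A=0 B=12)

Answer: 0 12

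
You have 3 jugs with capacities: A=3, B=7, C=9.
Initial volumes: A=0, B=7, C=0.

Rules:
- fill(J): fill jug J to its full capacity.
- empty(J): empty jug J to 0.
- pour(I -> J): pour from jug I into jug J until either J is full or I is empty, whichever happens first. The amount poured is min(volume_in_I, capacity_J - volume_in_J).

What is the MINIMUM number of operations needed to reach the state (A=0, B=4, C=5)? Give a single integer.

BFS from (A=0, B=7, C=0). One shortest path:
  1. empty(B) -> (A=0 B=0 C=0)
  2. fill(C) -> (A=0 B=0 C=9)
  3. pour(C -> B) -> (A=0 B=7 C=2)
  4. pour(B -> A) -> (A=3 B=4 C=2)
  5. pour(A -> C) -> (A=0 B=4 C=5)
Reached target in 5 moves.

Answer: 5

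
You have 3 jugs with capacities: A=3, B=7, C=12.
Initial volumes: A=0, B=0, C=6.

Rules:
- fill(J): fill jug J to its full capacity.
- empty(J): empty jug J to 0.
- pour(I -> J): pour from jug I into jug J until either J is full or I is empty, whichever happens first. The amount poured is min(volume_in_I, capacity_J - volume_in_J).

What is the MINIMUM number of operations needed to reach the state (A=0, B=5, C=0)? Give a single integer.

BFS from (A=0, B=0, C=6). One shortest path:
  1. fill(C) -> (A=0 B=0 C=12)
  2. pour(C -> B) -> (A=0 B=7 C=5)
  3. empty(B) -> (A=0 B=0 C=5)
  4. pour(C -> B) -> (A=0 B=5 C=0)
Reached target in 4 moves.

Answer: 4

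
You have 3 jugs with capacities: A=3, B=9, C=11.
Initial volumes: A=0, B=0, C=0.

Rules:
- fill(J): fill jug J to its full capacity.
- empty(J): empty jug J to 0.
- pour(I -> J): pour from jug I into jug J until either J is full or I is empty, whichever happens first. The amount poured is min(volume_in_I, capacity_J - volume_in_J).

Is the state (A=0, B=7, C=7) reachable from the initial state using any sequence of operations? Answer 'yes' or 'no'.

BFS from (A=0, B=0, C=0):
  1. fill(C) -> (A=0 B=0 C=11)
  2. pour(C -> B) -> (A=0 B=9 C=2)
  3. pour(C -> A) -> (A=2 B=9 C=0)
  4. pour(B -> C) -> (A=2 B=0 C=9)
  5. fill(B) -> (A=2 B=9 C=9)
  6. pour(B -> C) -> (A=2 B=7 C=11)
  7. pour(C -> A) -> (A=3 B=7 C=10)
  8. empty(A) -> (A=0 B=7 C=10)
  9. pour(C -> A) -> (A=3 B=7 C=7)
  10. empty(A) -> (A=0 B=7 C=7)
Target reached → yes.

Answer: yes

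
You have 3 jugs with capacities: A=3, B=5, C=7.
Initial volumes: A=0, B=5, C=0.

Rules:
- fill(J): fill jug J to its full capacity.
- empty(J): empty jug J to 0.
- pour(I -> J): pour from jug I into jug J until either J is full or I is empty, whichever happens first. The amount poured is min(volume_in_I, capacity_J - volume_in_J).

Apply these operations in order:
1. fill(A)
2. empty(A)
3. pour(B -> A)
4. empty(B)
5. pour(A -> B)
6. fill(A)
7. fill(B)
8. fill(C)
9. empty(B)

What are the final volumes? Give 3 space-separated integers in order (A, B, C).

Answer: 3 0 7

Derivation:
Step 1: fill(A) -> (A=3 B=5 C=0)
Step 2: empty(A) -> (A=0 B=5 C=0)
Step 3: pour(B -> A) -> (A=3 B=2 C=0)
Step 4: empty(B) -> (A=3 B=0 C=0)
Step 5: pour(A -> B) -> (A=0 B=3 C=0)
Step 6: fill(A) -> (A=3 B=3 C=0)
Step 7: fill(B) -> (A=3 B=5 C=0)
Step 8: fill(C) -> (A=3 B=5 C=7)
Step 9: empty(B) -> (A=3 B=0 C=7)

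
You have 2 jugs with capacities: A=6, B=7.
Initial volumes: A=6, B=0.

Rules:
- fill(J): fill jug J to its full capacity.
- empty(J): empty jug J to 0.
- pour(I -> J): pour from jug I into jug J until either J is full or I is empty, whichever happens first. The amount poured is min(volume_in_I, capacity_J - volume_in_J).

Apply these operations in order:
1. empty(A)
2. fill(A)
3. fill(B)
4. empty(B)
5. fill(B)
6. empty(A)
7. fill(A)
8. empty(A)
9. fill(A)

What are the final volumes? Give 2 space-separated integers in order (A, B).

Answer: 6 7

Derivation:
Step 1: empty(A) -> (A=0 B=0)
Step 2: fill(A) -> (A=6 B=0)
Step 3: fill(B) -> (A=6 B=7)
Step 4: empty(B) -> (A=6 B=0)
Step 5: fill(B) -> (A=6 B=7)
Step 6: empty(A) -> (A=0 B=7)
Step 7: fill(A) -> (A=6 B=7)
Step 8: empty(A) -> (A=0 B=7)
Step 9: fill(A) -> (A=6 B=7)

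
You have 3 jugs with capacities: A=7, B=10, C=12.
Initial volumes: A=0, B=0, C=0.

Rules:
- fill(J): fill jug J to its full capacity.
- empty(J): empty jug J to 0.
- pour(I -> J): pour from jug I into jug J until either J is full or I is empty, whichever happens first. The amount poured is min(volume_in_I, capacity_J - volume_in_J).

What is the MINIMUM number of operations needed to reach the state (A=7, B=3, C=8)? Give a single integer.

BFS from (A=0, B=0, C=0). One shortest path:
  1. fill(B) -> (A=0 B=10 C=0)
  2. pour(B -> C) -> (A=0 B=0 C=10)
  3. fill(B) -> (A=0 B=10 C=10)
  4. pour(B -> C) -> (A=0 B=8 C=12)
  5. empty(C) -> (A=0 B=8 C=0)
  6. pour(B -> C) -> (A=0 B=0 C=8)
  7. fill(B) -> (A=0 B=10 C=8)
  8. pour(B -> A) -> (A=7 B=3 C=8)
Reached target in 8 moves.

Answer: 8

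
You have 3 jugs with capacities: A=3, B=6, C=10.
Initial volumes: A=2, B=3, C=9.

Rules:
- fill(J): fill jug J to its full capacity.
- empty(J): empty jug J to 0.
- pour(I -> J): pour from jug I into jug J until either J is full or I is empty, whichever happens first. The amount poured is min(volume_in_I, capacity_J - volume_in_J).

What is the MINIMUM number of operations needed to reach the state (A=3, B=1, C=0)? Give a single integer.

Answer: 3

Derivation:
BFS from (A=2, B=3, C=9). One shortest path:
  1. pour(A -> C) -> (A=1 B=3 C=10)
  2. empty(C) -> (A=1 B=3 C=0)
  3. pour(B -> A) -> (A=3 B=1 C=0)
Reached target in 3 moves.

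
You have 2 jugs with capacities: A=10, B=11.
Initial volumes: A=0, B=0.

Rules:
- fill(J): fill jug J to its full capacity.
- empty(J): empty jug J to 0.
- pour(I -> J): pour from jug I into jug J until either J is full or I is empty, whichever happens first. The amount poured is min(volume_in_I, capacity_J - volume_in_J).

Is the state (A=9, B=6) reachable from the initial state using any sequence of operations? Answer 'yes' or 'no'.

Answer: no

Derivation:
BFS explored all 42 reachable states.
Reachable set includes: (0,0), (0,1), (0,2), (0,3), (0,4), (0,5), (0,6), (0,7), (0,8), (0,9), (0,10), (0,11) ...
Target (A=9, B=6) not in reachable set → no.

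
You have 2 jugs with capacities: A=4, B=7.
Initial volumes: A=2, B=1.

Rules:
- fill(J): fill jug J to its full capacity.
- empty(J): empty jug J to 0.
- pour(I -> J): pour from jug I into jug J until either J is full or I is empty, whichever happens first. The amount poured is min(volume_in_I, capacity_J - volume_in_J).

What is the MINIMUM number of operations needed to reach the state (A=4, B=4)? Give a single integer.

Answer: 4

Derivation:
BFS from (A=2, B=1). One shortest path:
  1. fill(A) -> (A=4 B=1)
  2. empty(B) -> (A=4 B=0)
  3. pour(A -> B) -> (A=0 B=4)
  4. fill(A) -> (A=4 B=4)
Reached target in 4 moves.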